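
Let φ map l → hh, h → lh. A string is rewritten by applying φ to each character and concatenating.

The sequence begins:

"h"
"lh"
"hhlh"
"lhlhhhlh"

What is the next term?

hhlhhhlhlhlhhhlh

Apply φ to lhlhhhlh symbol by symbol: l→hh, h→lh, l→hh, h→lh, h→lh, h→lh, l→hh, h→lh; joined: hh lh hh lh lh lh hh lh.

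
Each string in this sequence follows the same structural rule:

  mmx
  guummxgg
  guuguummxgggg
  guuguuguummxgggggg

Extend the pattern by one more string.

s(k+1) = guu·s(k)·gg, so each term gains guu as a prefix and gg as a suffix.
So the next term is guu·guuguuguummxgggggg·gg.

guuguuguuguummxgggggggg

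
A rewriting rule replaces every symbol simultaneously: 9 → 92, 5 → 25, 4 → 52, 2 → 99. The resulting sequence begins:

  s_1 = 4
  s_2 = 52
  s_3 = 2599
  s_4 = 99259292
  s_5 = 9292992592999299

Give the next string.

φ(9292992592999299) expands symbol-by-symbol to 92 99 92 99 92 92 99 25 92 99 92 92 92 99 92 92; joining the 16 pieces gives the next term.

92999299929299259299929292999292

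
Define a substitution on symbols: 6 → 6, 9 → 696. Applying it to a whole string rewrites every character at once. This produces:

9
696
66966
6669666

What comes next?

666696666

Rewriting each symbol of 6669666: 6→6, 6→6, 6→6, 9→696, 6→6, 6→6, 6→6, which concatenates to 6 6 6 696 6 6 6.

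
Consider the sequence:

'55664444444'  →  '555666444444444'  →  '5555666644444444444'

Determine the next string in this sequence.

Each string has the form 5^{n-1} 6^{n-1} 4^{2n+1}, where the shown terms are n = 3, 4, 5.
At n = 6 the blocks have lengths 5, 5, 13.

55555666664444444444444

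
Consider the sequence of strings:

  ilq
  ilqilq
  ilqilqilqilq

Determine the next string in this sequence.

Each string is two copies of the previous one concatenated.
Doubling ilqilqilqilq:

ilqilqilqilqilqilqilqilq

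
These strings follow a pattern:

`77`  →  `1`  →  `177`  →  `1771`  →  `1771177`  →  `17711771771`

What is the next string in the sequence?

177117717711771177

From term 3 onward, concatenate the last term with the second-to-last: 1·77 = 177, 177·1 = 1771, …
The next term joins 17711771771 and 1771177.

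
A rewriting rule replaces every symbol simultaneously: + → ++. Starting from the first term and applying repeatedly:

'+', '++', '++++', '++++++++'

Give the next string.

++++++++++++++++

Expanding ++++++++: +→++, +→++, +→++, +→++, +→++, +→++, +→++, +→++. Concatenated: ++ ++ ++ ++ ++ ++ ++ ++.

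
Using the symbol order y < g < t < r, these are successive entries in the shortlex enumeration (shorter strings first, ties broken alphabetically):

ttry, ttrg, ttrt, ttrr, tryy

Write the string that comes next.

tryg

The successor of tryy increments the rightmost position that isn't already r and resets every position after it to y.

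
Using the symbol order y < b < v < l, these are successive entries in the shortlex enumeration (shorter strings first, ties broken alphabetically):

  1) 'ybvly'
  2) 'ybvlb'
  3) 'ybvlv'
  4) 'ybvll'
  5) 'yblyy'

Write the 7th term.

Continuing the enumeration 2 steps past yblyy: yblyy → yblyb → (answer).

yblyv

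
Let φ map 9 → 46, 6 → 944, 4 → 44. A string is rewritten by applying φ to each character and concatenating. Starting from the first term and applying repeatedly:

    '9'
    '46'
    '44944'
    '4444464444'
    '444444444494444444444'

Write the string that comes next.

Applying the rule to each of the 21 symbols of 444444444494444444444 gives the pieces 44 44 44 44 44 44 44 44 44 44 46 44 44 44 44 44 44 44 44 44 44, which concatenate to the answer.

444444444444444444444644444444444444444444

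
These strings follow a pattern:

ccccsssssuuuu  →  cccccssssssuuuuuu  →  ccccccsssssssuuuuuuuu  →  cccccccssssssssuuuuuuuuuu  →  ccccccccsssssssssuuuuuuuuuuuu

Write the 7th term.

Term n consists of n+2 c's, followed by n+3 s's, followed by 2n u's, where the shown terms are n = 2, 3, 4, 5, 6.
At n = 8 the blocks have lengths 10, 11, 16.

ccccccccccsssssssssssuuuuuuuuuuuuuuuu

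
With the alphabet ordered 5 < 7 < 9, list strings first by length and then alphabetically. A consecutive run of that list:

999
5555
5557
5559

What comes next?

Treat 5559 as a base-3 numeral over the given alphabet and add one, carrying through any trailing 9's.

5575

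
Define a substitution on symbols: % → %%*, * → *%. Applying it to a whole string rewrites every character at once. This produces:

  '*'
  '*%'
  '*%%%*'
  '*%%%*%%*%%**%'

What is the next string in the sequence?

Applying the rule to each of the 13 symbols of *%%%*%%*%%**% gives the pieces *% %%* %%* %%* *% %%* %%* *% %%* %%* *% *% %%*, which concatenate to the answer.

*%%%*%%*%%**%%%*%%**%%%*%%**%*%%%*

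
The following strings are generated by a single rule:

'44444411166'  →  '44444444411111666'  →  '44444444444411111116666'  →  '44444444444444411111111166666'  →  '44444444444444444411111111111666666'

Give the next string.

44444444444444444444411111111111116666666

The n-th term is 3n 4's then 2n-1 1's then n 6's, where the shown terms are n = 2, 3, 4, 5, 6.
At n = 7 the blocks have lengths 21, 13, 7.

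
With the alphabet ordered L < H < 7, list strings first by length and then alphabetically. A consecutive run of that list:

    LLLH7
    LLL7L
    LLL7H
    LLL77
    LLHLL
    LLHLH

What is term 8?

LLHHL

Advancing 2 positions from LLHLH through LLHLH → LLHL7 reaches term 8.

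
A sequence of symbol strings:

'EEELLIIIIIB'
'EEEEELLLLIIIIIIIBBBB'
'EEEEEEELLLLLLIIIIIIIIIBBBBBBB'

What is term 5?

The n-th term is 2n+1 E's then 2n L's then 2n+3 I's then 3n-2 B's (n = 1, 2, …).
For term 5, n = 5, so the run lengths are 11, 10, 13, 13.

EEEEEEEEEEELLLLLLLLLLIIIIIIIIIIIIIBBBBBBBBBBBBB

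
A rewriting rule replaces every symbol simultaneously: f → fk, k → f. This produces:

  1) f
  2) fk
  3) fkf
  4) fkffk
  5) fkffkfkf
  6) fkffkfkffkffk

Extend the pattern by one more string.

Applying the rule to each of the 13 symbols of fkffkfkffkffk gives the pieces fk f fk fk f fk f fk fk f fk fk f, which concatenate to the answer.

fkffkfkffkffkfkffkfkf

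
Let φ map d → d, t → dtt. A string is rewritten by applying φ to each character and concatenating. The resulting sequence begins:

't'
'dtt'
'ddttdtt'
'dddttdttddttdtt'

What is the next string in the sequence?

ddddttdttddttdttdddttdttddttdtt

Replace each of the 15 characters of dddttdttddttdtt in place — d d d dtt dtt d dtt dtt d d dtt dtt d dtt dtt — and concatenate.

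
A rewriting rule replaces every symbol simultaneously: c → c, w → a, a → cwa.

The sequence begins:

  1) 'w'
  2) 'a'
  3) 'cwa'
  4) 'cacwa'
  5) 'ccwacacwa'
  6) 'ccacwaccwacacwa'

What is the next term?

Rewriting the 15 symbols of ccacwaccwacacwa one by one yields c c cwa c a cwa c c a cwa c cwa c a cwa; concatenated:

cccwacacwaccacwaccwacacwa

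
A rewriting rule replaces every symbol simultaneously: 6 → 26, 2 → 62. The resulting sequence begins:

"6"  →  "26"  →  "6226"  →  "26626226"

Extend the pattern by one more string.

6226266226626226

Apply φ to 26626226 symbol by symbol: 2→62, 6→26, 6→26, 2→62, 6→26, 2→62, 2→62, 6→26; joined: 62 26 26 62 26 62 62 26.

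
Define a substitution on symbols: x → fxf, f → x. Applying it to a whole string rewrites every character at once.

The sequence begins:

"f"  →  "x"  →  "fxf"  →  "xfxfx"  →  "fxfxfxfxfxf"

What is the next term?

Expanding fxfxfxfxfxf: f→x, x→fxf, f→x, x→fxf, f→x, x→fxf, f→x, x→fxf, f→x, x→fxf, f→x. Concatenated: x fxf x fxf x fxf x fxf x fxf x.

xfxfxfxfxfxfxfxfxfxfx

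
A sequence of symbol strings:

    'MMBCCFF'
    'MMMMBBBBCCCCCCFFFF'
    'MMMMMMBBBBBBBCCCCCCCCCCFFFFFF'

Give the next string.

MMMMMMMMBBBBBBBBBBCCCCCCCCCCCCCCFFFFFFFF

Term n consists of 2n M's, followed by 3n-2 B's, followed by 4n-2 C's, followed by 2n F's (n = 1, 2, …).
At n = 4 the blocks have lengths 8, 10, 14, 8.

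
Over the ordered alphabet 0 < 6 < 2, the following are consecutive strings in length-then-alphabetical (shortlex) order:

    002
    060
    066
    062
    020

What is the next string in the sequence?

Treat 020 as a base-3 numeral over the given alphabet and add one, carrying through any trailing 2's.

026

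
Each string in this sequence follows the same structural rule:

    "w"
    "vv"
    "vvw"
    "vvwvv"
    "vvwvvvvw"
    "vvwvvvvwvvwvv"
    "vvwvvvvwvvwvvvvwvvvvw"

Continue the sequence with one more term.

This is a Fibonacci-style word recurrence s(k) = s(k−1)·s(k−2): e.g. vv·w = vvw.
So term 8 is vvwvvvvwvvwvvvvwvvvvw·vvwvvvvwvvwvv.

vvwvvvvwvvwvvvvwvvvvwvvwvvvvwvvwvv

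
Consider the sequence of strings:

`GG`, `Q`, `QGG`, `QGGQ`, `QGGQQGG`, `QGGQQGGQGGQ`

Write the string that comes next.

QGGQQGGQGGQQGGQQGG

This is a Fibonacci-style word recurrence s(k) = s(k−1)·s(k−2): e.g. Q·GG = QGG.
Continuing: QGGQQGGQGGQ · QGGQQGG gives term 7.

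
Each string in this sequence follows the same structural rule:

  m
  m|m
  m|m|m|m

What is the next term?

m|m|m|m|m|m|m|m

Each string is two copies of the previous one joined by '|'.
One more doubling of m|m|m|m gives the answer.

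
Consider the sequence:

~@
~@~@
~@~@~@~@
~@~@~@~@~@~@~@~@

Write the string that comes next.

Every step duplicates the string.
Doubling ~@~@~@~@~@~@~@~@:

~@~@~@~@~@~@~@~@~@~@~@~@~@~@~@~@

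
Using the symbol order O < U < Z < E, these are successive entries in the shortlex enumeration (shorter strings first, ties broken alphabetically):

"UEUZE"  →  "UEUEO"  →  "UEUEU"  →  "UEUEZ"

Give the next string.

UEUEE

Treat UEUEZ as a base-4 numeral over the given alphabet and add one, carrying through any trailing E's.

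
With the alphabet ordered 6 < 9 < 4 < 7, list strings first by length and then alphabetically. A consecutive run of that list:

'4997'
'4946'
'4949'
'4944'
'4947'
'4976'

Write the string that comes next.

4979

Treat 4976 as a base-4 numeral over the given alphabet and add one, carrying through any trailing 7's.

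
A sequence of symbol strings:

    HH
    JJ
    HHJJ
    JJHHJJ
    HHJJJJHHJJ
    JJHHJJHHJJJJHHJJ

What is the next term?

HHJJJJHHJJJJHHJJHHJJJJHHJJ

This is a Fibonacci-style word recurrence s(k) = s(k−2)·s(k−1): e.g. HH·JJ = HHJJ.
So term 7 is HHJJJJHHJJ·JJHHJJHHJJJJHHJJ.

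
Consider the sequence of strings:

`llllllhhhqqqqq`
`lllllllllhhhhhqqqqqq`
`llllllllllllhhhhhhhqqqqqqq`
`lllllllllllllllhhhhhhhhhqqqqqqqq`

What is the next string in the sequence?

llllllllllllllllllhhhhhhhhhhhqqqqqqqqq

The n-th term is 3n l's then 2n-1 h's then n+3 q's, where the shown terms are n = 2, 3, 4, 5.
Setting n = 6 gives 18, 11, 9 characters in each block.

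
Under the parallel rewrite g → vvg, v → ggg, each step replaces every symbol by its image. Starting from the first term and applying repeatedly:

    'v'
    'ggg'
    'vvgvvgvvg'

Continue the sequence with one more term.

ggggggvvgggggggvvgggggggvvg

Rewriting each symbol of vvgvvgvvg: v→ggg, v→ggg, g→vvg, v→ggg, v→ggg, g→vvg, v→ggg, v→ggg, g→vvg, which concatenates to ggg ggg vvg ggg ggg vvg ggg ggg vvg.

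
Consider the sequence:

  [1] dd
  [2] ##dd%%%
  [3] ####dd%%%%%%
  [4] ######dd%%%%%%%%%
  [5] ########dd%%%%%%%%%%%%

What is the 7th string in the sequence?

Each term wraps the previous one in ## on the left and %%% on the right.
From ########dd%%%%%%%%%%%%, 2 further steps: ########dd%%%%%%%%%%%% → ##########dd%%%%%%%%%%%%%%% → (answer).

############dd%%%%%%%%%%%%%%%%%%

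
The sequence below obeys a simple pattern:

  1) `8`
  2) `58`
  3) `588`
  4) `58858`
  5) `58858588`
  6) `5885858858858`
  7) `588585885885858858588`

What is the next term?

5885858858858588585885885858858858

From term 3 onward, concatenate the last term with the second-to-last: 58·8 = 588, 588·58 = 58858, …
So term 8 is 588585885885858858588·5885858858858.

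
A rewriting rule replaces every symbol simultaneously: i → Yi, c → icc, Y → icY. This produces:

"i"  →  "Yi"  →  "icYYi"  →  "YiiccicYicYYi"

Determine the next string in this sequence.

Replace each of the 13 characters of YiiccicYicYYi in place — icY Yi Yi icc icc Yi icc icY Yi icc icY icY Yi — and concatenate.

icYYiYiicciccYiiccicYYiiccicYicYYi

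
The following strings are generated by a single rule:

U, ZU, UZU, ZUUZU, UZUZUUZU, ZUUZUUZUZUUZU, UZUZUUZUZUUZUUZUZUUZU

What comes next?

ZUUZUUZUZUUZUUZUZUUZUZUUZUUZUZUUZU

From term 3 onward, concatenate the second-to-last term with the last: U·ZU = UZU, ZU·UZU = ZUUZU, …
So term 8 is ZUUZUUZUZUUZU·UZUZUUZUZUUZUUZUZUUZU.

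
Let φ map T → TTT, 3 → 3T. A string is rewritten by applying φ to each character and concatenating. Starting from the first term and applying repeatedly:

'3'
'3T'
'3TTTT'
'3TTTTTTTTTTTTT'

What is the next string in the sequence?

3TTTTTTTTTTTTTTTTTTTTTTTTTTTTTTTTTTTTTTTT

Applying the rule to each of the 14 symbols of 3TTTTTTTTTTTTT gives the pieces 3T TTT TTT TTT TTT TTT TTT TTT TTT TTT TTT TTT TTT TTT, which concatenate to the answer.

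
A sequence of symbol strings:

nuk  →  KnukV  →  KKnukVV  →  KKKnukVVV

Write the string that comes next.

s(k+1) = K·s(k)·V, so each term gains K as a prefix and V as a suffix.
One more step from KKKnukVVV gives the answer.

KKKKnukVVVV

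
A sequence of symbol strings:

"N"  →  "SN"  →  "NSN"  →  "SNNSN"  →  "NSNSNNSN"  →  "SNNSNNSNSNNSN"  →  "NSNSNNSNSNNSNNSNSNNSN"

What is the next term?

This is a Fibonacci-style word recurrence s(k) = s(k−2)·s(k−1): e.g. N·SN = NSN.
The next term joins SNNSNNSNSNNSN and NSNSNNSNSNNSNNSNSNNSN.

SNNSNNSNSNNSNNSNSNNSNSNNSNNSNSNNSN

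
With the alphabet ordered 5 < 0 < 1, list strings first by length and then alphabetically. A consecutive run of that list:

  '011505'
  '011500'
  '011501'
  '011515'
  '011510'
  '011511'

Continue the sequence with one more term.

Treat 011511 as a base-3 numeral over the given alphabet and add one, carrying through any trailing 1's.

011055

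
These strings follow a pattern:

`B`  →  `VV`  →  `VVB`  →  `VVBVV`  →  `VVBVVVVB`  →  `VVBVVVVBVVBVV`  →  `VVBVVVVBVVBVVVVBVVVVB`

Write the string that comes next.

VVBVVVVBVVBVVVVBVVVVBVVBVVVVBVVBVV

This is a Fibonacci-style word recurrence s(k) = s(k−1)·s(k−2): e.g. VV·B = VVB.
So term 8 is VVBVVVVBVVBVVVVBVVVVB·VVBVVVVBVVBVV.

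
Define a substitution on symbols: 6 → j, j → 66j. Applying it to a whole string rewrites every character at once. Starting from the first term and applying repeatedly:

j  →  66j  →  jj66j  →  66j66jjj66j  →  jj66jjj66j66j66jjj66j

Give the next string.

66j66jjj66j66j66jjj66jjj66jjj66j66j66jjj66j

Replace each of the 21 characters of jj66jjj66j66j66jjj66j in place — 66j 66j j j 66j 66j 66j j j 66j j j 66j j j 66j 66j 66j j j 66j — and concatenate.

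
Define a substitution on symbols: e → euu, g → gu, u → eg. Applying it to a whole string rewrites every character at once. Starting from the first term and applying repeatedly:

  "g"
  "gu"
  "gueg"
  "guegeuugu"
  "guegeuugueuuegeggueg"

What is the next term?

Rewriting the 20 symbols of guegeuugueuuegeggueg one by one yields gu eg euu gu euu eg eg gu eg euu eg eg euu gu euu gu gu eg euu gu; concatenated:

guegeuugueuuegegguegeuuegegeuugueuuguguegeuugu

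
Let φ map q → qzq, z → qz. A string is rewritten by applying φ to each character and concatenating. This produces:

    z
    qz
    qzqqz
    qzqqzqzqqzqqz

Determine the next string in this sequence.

qzqqzqzqqzqqzqzqqzqzqqzqqzqzqqzqqz

φ(qzqqzqzqqzqqz) expands symbol-by-symbol to qzq qz qzq qzq qz qzq qz qzq qzq qz qzq qzq qz; joining the 13 pieces gives the next term.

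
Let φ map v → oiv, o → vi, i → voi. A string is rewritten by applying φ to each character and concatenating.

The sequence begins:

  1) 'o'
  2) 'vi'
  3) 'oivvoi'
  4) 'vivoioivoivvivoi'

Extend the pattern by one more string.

φ(vivoioivoivvivoi) expands symbol-by-symbol to oiv voi oiv vi voi vi voi oiv vi voi oiv oiv voi oiv vi voi; joining the 16 pieces gives the next term.

oivvoioivvivoivivoioivvivoioivoivvoioivvivoi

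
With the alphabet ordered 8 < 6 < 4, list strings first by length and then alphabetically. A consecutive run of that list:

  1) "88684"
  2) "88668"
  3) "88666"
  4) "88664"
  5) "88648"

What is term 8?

88488

Advancing 3 positions from 88648 through 88648 → 88646 → 88644 reaches term 8.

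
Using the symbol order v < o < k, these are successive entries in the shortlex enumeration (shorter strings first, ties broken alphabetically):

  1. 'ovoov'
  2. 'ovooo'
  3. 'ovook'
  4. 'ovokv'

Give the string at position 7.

Advancing 3 positions from ovokv through ovokv → ovoko → ovokk reaches term 7.

ovkvv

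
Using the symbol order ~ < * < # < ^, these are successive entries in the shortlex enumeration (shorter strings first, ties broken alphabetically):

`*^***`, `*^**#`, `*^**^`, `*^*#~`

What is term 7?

*^*#^

Stepping forward 3 times from *^*#~: *^*#~ → *^*#* → *^*##, then the target.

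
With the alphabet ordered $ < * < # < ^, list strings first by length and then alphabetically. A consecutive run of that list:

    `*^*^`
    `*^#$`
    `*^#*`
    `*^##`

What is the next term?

The successor of *^## increments the rightmost position that isn't already ^ and resets every position after it to $.

*^#^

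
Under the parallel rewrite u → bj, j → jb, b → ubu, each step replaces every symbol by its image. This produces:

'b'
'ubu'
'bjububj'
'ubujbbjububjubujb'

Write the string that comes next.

bjububjjbubuubujbbjububjubujbbjububjjbubu

φ(ubujbbjububjubujb) expands symbol-by-symbol to bj ubu bj jb ubu ubu jb bj ubu bj ubu jb bj ubu bj jb ubu; joining the 17 pieces gives the next term.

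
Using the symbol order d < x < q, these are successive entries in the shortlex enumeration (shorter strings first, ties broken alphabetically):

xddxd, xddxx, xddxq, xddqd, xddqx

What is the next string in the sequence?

Treat xddqx as a base-3 numeral over the given alphabet and add one, carrying through any trailing q's.

xddqq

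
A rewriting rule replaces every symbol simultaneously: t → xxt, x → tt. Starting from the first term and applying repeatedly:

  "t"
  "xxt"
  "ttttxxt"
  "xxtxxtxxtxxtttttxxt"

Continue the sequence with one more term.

ttttxxtttttxxtttttxxtttttxxtxxtxxtxxtxxtttttxxt

Replace each of the 19 characters of xxtxxtxxtxxtttttxxt in place — tt tt xxt tt tt xxt tt tt xxt tt tt xxt xxt xxt xxt xxt tt tt xxt — and concatenate.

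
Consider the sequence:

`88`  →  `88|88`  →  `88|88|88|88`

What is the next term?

s(k+1) = s(k)·|·s(k) — each term doubles the last with '|' between the halves.
Doubling 88|88|88|88 with '|' between the halves:

88|88|88|88|88|88|88|88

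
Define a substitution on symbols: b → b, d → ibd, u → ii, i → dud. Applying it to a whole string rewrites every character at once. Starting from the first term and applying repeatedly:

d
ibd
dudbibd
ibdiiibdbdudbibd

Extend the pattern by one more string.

dudbibddudduddudbibdbibdiiibdbdudbibd

φ(ibdiiibdbdudbibd) expands symbol-by-symbol to dud b ibd dud dud dud b ibd b ibd ii ibd b dud b ibd; joining the 16 pieces gives the next term.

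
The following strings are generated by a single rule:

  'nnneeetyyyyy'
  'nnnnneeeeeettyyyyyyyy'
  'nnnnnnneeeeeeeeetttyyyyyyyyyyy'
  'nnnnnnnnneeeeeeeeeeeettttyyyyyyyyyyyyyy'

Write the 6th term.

nnnnnnnnnnnnneeeeeeeeeeeeeeeeeettttttyyyyyyyyyyyyyyyyyyyy

Term n consists of 2n+1 n's, followed by 3n e's, followed by n t's, followed by 3n+2 y's (n = 1, 2, …).
At n = 6 the blocks have lengths 13, 18, 6, 20.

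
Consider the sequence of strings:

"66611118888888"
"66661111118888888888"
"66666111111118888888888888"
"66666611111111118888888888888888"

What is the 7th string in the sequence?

66666666611111111111111118888888888888888888888888

Term n consists of n 6's, followed by 2n-2 1's, followed by 3n-2 8's, where the shown terms are n = 3, 4, 5, 6.
At n = 9 the blocks have lengths 9, 16, 25.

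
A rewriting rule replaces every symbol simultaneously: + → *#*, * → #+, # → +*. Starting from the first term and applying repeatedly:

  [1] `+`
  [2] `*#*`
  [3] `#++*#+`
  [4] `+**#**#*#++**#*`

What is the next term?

*#*#+#++*#+#++*#++**#**#*#+#++*#+

Replace each of the 15 characters of +**#**#*#++**#* in place — *#* #+ #+ +* #+ #+ +* #+ +* *#* *#* #+ #+ +* #+ — and concatenate.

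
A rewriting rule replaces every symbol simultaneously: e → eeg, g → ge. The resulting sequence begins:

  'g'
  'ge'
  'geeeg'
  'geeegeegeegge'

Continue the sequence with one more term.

φ(geeegeegeegge) expands symbol-by-symbol to ge eeg eeg eeg ge eeg eeg ge eeg eeg ge ge eeg; joining the 13 pieces gives the next term.

geeegeegeeggeeegeeggeeegeeggegeeeg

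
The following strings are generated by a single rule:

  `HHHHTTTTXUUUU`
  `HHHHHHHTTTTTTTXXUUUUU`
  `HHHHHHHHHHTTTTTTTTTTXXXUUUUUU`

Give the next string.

HHHHHHHHHHHHHTTTTTTTTTTTTTXXXXUUUUUUU

Each string has the form H^{3n+1} T^{3n+1} X^{n} U^{n+3} (n = 1, 2, …).
For the next term, n = 4, so the run lengths are 13, 13, 4, 7.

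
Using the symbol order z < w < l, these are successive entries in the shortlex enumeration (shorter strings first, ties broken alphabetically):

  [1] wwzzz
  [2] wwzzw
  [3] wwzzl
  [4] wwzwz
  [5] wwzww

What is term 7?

Continuing the enumeration 2 steps past wwzww: wwzww → wwzwl → (answer).

wwzlz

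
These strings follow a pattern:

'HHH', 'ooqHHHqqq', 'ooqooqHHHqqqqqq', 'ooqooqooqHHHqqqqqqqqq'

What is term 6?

Each term wraps the previous one in ooq on the left and qqq on the right.
From ooqooqooqHHHqqqqqqqqq, 2 further steps: ooqooqooqHHHqqqqqqqqq → ooqooqooqooqHHHqqqqqqqqqqqq → (answer).

ooqooqooqooqooqHHHqqqqqqqqqqqqqqq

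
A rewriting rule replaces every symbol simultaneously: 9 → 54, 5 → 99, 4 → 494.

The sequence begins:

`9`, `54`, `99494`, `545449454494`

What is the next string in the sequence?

9949499494494544949949449454494

Expanding 545449454494: 5→99, 4→494, 5→99, 4→494, 4→494, 9→54, 4→494, 5→99, 4→494, 4→494, 9→54, 4→494. Concatenated: 99 494 99 494 494 54 494 99 494 494 54 494.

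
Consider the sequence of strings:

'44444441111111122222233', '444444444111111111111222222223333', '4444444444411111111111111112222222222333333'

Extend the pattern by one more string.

Term n consists of 2n+3 4's, followed by 4n 1's, followed by 2n+2 2's, followed by 2n-2 3's, where the shown terms are n = 2, 3, 4.
At n = 5 the blocks have lengths 13, 20, 12, 8.

44444444444441111111111111111111122222222222233333333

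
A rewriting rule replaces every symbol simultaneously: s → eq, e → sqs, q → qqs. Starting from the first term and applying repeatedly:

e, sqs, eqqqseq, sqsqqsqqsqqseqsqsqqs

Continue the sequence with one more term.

Rewriting the 20 symbols of sqsqqsqqsqqseqsqsqqs one by one yields eq qqs eq qqs qqs eq qqs qqs eq qqs qqs eq sqs qqs eq qqs eq qqs qqs eq; concatenated:

eqqqseqqqsqqseqqqsqqseqqqsqqseqsqsqqseqqqseqqqsqqseq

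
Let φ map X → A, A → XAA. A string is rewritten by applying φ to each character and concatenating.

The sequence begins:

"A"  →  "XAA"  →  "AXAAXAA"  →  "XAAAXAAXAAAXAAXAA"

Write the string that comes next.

Replace each of the 17 characters of XAAAXAAXAAAXAAXAA in place — A XAA XAA XAA A XAA XAA A XAA XAA XAA A XAA XAA A XAA XAA — and concatenate.

AXAAXAAXAAAXAAXAAAXAAXAAXAAAXAAXAAAXAAXAA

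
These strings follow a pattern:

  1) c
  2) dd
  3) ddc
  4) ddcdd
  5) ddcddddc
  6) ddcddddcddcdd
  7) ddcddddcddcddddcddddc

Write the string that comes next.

ddcddddcddcddddcddddcddcddddcddcdd

From term 3 onward, concatenate the last term with the second-to-last: dd·c = ddc, ddc·dd = ddcdd, …
The next term joins ddcddddcddcddddcddddc and ddcddddcddcdd.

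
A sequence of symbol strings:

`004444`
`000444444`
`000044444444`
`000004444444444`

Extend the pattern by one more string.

Reading off run lengths: 0 runs 2, 3, 4, 5; 4 runs 4, 6, 8, 10 — each is linear in n, where the shown terms are n = 2, 3, 4, 5.
At n = 6 the blocks have lengths 6, 12.

000000444444444444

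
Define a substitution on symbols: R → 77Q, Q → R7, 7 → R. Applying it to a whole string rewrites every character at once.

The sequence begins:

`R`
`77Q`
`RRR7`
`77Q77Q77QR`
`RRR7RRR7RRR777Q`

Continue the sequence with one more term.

φ(RRR7RRR7RRR777Q) expands symbol-by-symbol to 77Q 77Q 77Q R 77Q 77Q 77Q R 77Q 77Q 77Q R R R R7; joining the 15 pieces gives the next term.

77Q77Q77QR77Q77Q77QR77Q77Q77QRRRR7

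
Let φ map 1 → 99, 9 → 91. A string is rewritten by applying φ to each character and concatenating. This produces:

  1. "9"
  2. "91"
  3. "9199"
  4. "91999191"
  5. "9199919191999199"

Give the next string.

91999191919991999199919191999191

φ(9199919191999199) expands symbol-by-symbol to 91 99 91 91 91 99 91 99 91 99 91 91 91 99 91 91; joining the 16 pieces gives the next term.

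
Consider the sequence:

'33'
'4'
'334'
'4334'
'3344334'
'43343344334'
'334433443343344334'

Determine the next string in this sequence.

43343344334334433443343344334

From term 3 onward, concatenate the second-to-last term with the last: 33·4 = 334, 4·334 = 4334, …
Continuing: 43343344334 · 334433443343344334 gives term 8.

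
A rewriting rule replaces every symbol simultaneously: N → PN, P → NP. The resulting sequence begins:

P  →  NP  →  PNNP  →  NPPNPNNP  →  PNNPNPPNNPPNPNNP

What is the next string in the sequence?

Replace each of the 16 characters of PNNPNPPNNPPNPNNP in place — NP PN PN NP PN NP NP PN PN NP NP PN NP PN PN NP — and concatenate.

NPPNPNNPPNNPNPPNPNNPNPPNNPPNPNNP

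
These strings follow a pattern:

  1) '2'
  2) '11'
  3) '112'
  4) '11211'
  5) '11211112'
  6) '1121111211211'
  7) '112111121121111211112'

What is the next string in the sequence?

From term 3 onward, concatenate the last term with the second-to-last: 11·2 = 112, 112·11 = 11211, …
Continuing: 112111121121111211112 · 1121111211211 gives term 8.

1121111211211112111121121111211211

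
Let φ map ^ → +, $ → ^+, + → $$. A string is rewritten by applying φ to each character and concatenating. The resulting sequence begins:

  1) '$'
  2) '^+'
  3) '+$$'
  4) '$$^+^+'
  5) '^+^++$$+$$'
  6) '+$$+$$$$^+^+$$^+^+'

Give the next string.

φ(+$$+$$$$^+^+$$^+^+) expands symbol-by-symbol to $$ ^+ ^+ $$ ^+ ^+ ^+ ^+ + $$ + $$ ^+ ^+ + $$ + $$; joining the 18 pieces gives the next term.

$$^+^+$$^+^+^+^++$$+$$^+^++$$+$$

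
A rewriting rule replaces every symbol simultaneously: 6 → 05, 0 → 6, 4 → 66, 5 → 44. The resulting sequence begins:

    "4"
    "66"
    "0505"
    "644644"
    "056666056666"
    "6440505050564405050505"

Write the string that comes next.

056666644644644644056666644644644644

Replace each of the 22 characters of 6440505050564405050505 in place — 05 66 66 6 44 6 44 6 44 6 44 05 66 66 6 44 6 44 6 44 6 44 — and concatenate.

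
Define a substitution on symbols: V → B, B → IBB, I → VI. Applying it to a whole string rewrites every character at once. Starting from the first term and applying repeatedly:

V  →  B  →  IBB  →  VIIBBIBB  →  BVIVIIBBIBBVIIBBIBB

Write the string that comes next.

Rewriting the 19 symbols of BVIVIIBBIBBVIIBBIBB one by one yields IBB B VI B VI VI IBB IBB VI IBB IBB B VI VI IBB IBB VI IBB IBB; concatenated:

IBBBVIBVIVIIBBIBBVIIBBIBBBVIVIIBBIBBVIIBBIBB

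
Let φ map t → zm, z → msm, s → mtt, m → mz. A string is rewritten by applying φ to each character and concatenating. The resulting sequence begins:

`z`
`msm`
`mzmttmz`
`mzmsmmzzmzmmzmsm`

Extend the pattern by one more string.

mzmsmmzmttmzmzmsmmsmmzmsmmzmzmsmmzmttmz

Replace each of the 16 characters of mzmsmmzzmzmmzmsm in place — mz msm mz mtt mz mz msm msm mz msm mz mz msm mz mtt mz — and concatenate.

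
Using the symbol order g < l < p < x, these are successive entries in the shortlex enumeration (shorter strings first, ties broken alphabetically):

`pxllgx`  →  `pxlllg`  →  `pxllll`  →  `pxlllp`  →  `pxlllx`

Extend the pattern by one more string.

Treat pxlllx as a base-4 numeral over the given alphabet and add one, carrying through any trailing x's.

pxllpg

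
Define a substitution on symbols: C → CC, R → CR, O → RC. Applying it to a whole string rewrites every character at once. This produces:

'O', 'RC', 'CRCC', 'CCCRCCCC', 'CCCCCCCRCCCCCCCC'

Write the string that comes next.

Rewriting the 16 symbols of CCCCCCCRCCCCCCCC one by one yields CC CC CC CC CC CC CC CR CC CC CC CC CC CC CC CC; concatenated:

CCCCCCCCCCCCCCCRCCCCCCCCCCCCCCCC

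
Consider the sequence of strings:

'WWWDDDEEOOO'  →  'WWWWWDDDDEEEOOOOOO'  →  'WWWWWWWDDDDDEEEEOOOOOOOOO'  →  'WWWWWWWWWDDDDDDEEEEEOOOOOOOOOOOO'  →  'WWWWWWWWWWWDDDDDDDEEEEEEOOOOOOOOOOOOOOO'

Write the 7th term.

The n-th term is 2n+1 W's then n+2 D's then n+1 E's then 3n O's (n = 1, 2, …).
At n = 7 the blocks have lengths 15, 9, 8, 21.

WWWWWWWWWWWWWWWDDDDDDDDDEEEEEEEEOOOOOOOOOOOOOOOOOOOOO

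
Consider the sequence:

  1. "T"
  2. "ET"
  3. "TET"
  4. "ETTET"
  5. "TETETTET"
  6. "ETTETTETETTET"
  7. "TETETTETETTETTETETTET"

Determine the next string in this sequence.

ETTETTETETTETTETETTETETTETTETETTET

This is a Fibonacci-style word recurrence s(k) = s(k−2)·s(k−1): e.g. T·ET = TET.
Continuing: ETTETTETETTET · TETETTETETTETTETETTET gives term 8.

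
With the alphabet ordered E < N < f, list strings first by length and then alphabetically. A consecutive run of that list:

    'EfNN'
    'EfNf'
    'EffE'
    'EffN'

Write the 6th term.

NEEE

Advancing 2 positions from EffN through EffN → Efff reaches term 6.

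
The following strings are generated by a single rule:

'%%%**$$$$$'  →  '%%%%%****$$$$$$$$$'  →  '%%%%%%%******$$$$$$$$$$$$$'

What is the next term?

%%%%%%%%%********$$$$$$$$$$$$$$$$$

Each string has the form %^{2n+1} *^{2n} $^{4n+1} (n = 1, 2, …).
At n = 4 the blocks have lengths 9, 8, 17.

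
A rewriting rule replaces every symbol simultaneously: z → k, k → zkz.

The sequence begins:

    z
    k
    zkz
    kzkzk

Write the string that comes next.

zkzkzkzkzkz

Rewriting each symbol of kzkzk: k→zkz, z→k, k→zkz, z→k, k→zkz, which concatenates to zkz k zkz k zkz.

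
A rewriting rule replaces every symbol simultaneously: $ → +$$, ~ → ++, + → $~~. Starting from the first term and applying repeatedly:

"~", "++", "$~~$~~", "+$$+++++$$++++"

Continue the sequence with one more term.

$~~+$$+$$$~~$~~$~~$~~$~~+$$+$$$~~$~~$~~$~~

φ(+$$+++++$$++++) expands symbol-by-symbol to $~~ +$$ +$$ $~~ $~~ $~~ $~~ $~~ +$$ +$$ $~~ $~~ $~~ $~~; joining the 14 pieces gives the next term.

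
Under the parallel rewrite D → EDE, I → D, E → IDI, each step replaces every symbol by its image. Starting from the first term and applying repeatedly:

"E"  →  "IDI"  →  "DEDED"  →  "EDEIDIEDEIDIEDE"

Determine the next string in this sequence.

IDIEDEIDIDEDEDIDIEDEIDIDEDEDIDIEDEIDI

Applying the rule to each of the 15 symbols of EDEIDIEDEIDIEDE gives the pieces IDI EDE IDI D EDE D IDI EDE IDI D EDE D IDI EDE IDI, which concatenate to the answer.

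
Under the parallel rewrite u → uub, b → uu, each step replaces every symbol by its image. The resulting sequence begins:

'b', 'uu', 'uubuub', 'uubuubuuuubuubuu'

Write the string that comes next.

Applying the rule to each of the 16 symbols of uubuubuuuubuubuu gives the pieces uub uub uu uub uub uu uub uub uub uub uu uub uub uu uub uub, which concatenate to the answer.

uubuubuuuubuubuuuubuubuubuubuuuubuubuuuubuub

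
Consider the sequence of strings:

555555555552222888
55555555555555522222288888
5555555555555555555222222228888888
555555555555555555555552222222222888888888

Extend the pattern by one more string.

55555555555555555555555555522222222222288888888888

The n-th term is 4n+3 5's then 2n 2's then 2n-1 8's, where the shown terms are n = 2, 3, 4, 5.
At n = 6 the blocks have lengths 27, 12, 11.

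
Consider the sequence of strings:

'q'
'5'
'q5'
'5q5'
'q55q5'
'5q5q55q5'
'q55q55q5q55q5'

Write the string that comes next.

5q5q55q5q55q55q5q55q5

From term 3 onward, concatenate the second-to-last term with the last: q·5 = q5, 5·q5 = 5q5, …
The next term joins 5q5q55q5 and q55q55q5q55q5.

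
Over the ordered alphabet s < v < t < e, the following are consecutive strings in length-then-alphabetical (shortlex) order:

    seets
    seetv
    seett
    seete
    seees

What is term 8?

seeee

Stepping forward 3 times from seees: seees → seeev → seeet, then the target.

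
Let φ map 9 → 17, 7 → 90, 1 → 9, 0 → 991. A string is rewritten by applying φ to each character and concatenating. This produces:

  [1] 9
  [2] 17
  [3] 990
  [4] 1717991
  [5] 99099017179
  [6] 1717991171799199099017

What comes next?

Replace each of the 22 characters of 1717991171799199099017 in place — 9 90 9 90 17 17 9 9 90 9 90 17 17 9 17 17 991 17 17 991 9 90 — and concatenate.

990990171799909901717917179911717991990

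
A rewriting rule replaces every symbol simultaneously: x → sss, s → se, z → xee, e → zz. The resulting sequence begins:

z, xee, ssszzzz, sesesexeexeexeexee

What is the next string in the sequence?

φ(sesesexeexeexeexee) expands symbol-by-symbol to se zz se zz se zz sss zz zz sss zz zz sss zz zz sss zz zz; joining the 18 pieces gives the next term.

sezzsezzsezzssszzzzssszzzzssszzzzssszzzz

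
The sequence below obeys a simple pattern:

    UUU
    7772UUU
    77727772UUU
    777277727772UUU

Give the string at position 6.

Each term is the previous one with 7772 prepended.
From 777277727772UUU, 2 further steps: 777277727772UUU → 7772777277727772UUU → (answer).

77727772777277727772UUU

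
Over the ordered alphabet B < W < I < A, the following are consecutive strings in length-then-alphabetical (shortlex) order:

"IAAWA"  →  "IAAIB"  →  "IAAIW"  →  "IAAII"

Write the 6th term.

Stepping forward 2 times from IAAII: IAAII → IAAIA, then the target.

IAAAB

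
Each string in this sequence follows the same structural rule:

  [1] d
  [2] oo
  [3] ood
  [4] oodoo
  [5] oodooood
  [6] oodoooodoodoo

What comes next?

Each term (from the third on) is the previous term followed by the one before it: term 3 = oo·d = ood.
Continuing: oodoooodoodoo · oodooood gives term 7.

oodoooodoodoooodooood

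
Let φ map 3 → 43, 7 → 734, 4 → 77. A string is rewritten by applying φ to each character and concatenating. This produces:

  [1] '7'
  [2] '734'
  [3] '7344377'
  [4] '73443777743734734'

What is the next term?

Rewriting the 17 symbols of 73443777743734734 one by one yields 734 43 77 77 43 734 734 734 734 77 43 734 43 77 734 43 77; concatenated:

73443777743734734734734774373443777344377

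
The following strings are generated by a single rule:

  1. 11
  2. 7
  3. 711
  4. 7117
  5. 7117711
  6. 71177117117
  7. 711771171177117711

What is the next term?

Each term (from the third on) is the previous term followed by the one before it: term 3 = 7·11 = 711.
Continuing: 711771171177117711 · 71177117117 gives term 8.

71177117117711771171177117117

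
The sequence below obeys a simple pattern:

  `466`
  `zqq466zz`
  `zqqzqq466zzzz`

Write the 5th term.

Each term wraps the previous one in zqq on the left and zz on the right.
From zqqzqq466zzzz, 2 further steps: zqqzqq466zzzz → zqqzqqzqq466zzzzzz → (answer).

zqqzqqzqqzqq466zzzzzzzz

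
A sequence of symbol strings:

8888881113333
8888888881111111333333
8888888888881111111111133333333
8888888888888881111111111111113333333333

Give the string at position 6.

Reading off run lengths: 8 runs 6, 9, 12, 15; 1 runs 3, 7, 11, 15; 3 runs 4, 6, 8, 10 — each is linear in n (n = 1, 2, …).
Setting n = 6 gives 21, 23, 14 characters in each block.

8888888888888888888881111111111111111111111133333333333333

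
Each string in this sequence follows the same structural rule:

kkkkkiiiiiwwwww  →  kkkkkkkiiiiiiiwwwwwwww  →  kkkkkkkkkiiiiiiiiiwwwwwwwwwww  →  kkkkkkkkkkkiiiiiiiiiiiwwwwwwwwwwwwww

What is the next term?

kkkkkkkkkkkkkiiiiiiiiiiiiiwwwwwwwwwwwwwwwww

Reading off run lengths: k runs 5, 7, 9, 11; i runs 5, 7, 9, 11; w runs 5, 8, 11, 14 — each is linear in n (n = 1, 2, …).
At n = 5 the blocks have lengths 13, 13, 17.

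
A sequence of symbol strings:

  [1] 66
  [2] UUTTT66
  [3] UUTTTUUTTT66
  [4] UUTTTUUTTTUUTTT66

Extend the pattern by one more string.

The strings grow by a fixed prefix UUTTT each time.
Applying this once more to UUTTTUUTTTUUTTT66:

UUTTTUUTTTUUTTTUUTTT66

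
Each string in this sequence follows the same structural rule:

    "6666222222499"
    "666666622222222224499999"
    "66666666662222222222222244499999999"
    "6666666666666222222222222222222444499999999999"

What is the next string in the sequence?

Each string has the form 6^{3n+1} 2^{4n+2} 4^{n} 9^{3n-1} (n = 1, 2, …).
At n = 5 the blocks have lengths 16, 22, 5, 14.

666666666666666622222222222222222222224444499999999999999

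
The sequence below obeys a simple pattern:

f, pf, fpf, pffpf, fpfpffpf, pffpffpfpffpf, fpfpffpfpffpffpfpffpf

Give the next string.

From term 3 onward, concatenate the second-to-last term with the last: f·pf = fpf, pf·fpf = pffpf, …
The next term joins pffpffpfpffpf and fpfpffpfpffpffpfpffpf.

pffpffpfpffpffpfpffpfpffpffpfpffpf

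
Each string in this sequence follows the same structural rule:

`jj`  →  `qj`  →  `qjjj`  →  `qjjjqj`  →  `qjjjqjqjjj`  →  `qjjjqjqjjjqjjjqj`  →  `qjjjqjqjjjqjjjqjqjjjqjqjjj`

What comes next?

qjjjqjqjjjqjjjqjqjjjqjqjjjqjjjqjqjjjqjjjqj

This is a Fibonacci-style word recurrence s(k) = s(k−1)·s(k−2): e.g. qj·jj = qjjj.
The next term joins qjjjqjqjjjqjjjqjqjjjqjqjjj and qjjjqjqjjjqjjjqj.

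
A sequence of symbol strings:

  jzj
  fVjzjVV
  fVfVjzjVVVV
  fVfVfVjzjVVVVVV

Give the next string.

fVfVfVfVjzjVVVVVVVV

Each term wraps the previous one in fV on the left and VV on the right.
One more step from fVfVfVjzjVVVVVV gives the answer.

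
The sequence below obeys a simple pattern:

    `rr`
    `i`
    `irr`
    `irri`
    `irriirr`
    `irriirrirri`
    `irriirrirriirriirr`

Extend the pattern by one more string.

irriirrirriirriirrirriirrirri

From term 3 onward, concatenate the last term with the second-to-last: i·rr = irr, irr·i = irri, …
Continuing: irriirrirriirriirr · irriirrirri gives term 8.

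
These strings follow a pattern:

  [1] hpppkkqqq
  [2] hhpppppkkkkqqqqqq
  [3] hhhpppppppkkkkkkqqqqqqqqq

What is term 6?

Each string has the form h^{n} p^{2n+1} k^{2n} q^{3n} (n = 1, 2, …).
For term 6, n = 6, so the run lengths are 6, 13, 12, 18.

hhhhhhpppppppppppppkkkkkkkkkkkkqqqqqqqqqqqqqqqqqq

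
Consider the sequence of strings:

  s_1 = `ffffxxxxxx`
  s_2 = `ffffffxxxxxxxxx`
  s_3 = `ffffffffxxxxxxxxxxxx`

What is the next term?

ffffffffffxxxxxxxxxxxxxxx

Each string has the form f^{2n} x^{3n}, where the shown terms are n = 2, 3, 4.
Setting n = 5 gives 10, 15 characters in each block.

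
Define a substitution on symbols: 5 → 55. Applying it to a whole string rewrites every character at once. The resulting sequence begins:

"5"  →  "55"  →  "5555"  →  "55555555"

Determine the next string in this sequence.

Rewriting each symbol of 55555555: 5→55, 5→55, 5→55, 5→55, 5→55, 5→55, 5→55, 5→55, which concatenates to 55 55 55 55 55 55 55 55.

5555555555555555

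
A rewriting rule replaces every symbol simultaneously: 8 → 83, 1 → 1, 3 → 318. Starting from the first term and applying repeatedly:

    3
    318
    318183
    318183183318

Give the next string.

318183183318183318318183

Rewriting each symbol of 318183183318: 3→318, 1→1, 8→83, 1→1, 8→83, 3→318, 1→1, 8→83, 3→318, 3→318, 1→1, 8→83, which concatenates to 318 1 83 1 83 318 1 83 318 318 1 83.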